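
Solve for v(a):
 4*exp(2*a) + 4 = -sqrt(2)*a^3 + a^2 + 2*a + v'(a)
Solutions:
 v(a) = C1 + sqrt(2)*a^4/4 - a^3/3 - a^2 + 4*a + 2*exp(2*a)


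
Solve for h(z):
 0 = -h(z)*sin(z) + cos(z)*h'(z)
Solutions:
 h(z) = C1/cos(z)


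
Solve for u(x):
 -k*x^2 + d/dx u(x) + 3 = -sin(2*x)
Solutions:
 u(x) = C1 + k*x^3/3 - 3*x + cos(2*x)/2


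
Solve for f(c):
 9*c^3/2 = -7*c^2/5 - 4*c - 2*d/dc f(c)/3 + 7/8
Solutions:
 f(c) = C1 - 27*c^4/16 - 7*c^3/10 - 3*c^2 + 21*c/16


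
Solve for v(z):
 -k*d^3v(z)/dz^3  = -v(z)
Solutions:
 v(z) = C1*exp(z*(1/k)^(1/3)) + C2*exp(z*(-1 + sqrt(3)*I)*(1/k)^(1/3)/2) + C3*exp(-z*(1 + sqrt(3)*I)*(1/k)^(1/3)/2)


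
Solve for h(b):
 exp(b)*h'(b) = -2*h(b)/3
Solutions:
 h(b) = C1*exp(2*exp(-b)/3)


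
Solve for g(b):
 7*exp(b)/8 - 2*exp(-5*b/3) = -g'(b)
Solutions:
 g(b) = C1 - 7*exp(b)/8 - 6*exp(-5*b/3)/5


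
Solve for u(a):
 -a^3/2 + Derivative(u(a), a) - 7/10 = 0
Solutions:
 u(a) = C1 + a^4/8 + 7*a/10


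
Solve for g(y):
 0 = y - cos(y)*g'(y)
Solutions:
 g(y) = C1 + Integral(y/cos(y), y)


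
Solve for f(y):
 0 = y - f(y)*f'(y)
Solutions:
 f(y) = -sqrt(C1 + y^2)
 f(y) = sqrt(C1 + y^2)


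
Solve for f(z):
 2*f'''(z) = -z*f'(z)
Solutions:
 f(z) = C1 + Integral(C2*airyai(-2^(2/3)*z/2) + C3*airybi(-2^(2/3)*z/2), z)


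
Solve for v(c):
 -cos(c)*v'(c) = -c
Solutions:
 v(c) = C1 + Integral(c/cos(c), c)


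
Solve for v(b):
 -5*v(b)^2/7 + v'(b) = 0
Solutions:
 v(b) = -7/(C1 + 5*b)


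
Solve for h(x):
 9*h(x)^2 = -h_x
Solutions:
 h(x) = 1/(C1 + 9*x)


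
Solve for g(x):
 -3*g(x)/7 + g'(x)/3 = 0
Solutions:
 g(x) = C1*exp(9*x/7)


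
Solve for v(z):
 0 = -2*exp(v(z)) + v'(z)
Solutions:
 v(z) = log(-1/(C1 + 2*z))


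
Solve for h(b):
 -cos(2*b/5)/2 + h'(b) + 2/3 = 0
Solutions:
 h(b) = C1 - 2*b/3 + 5*sin(2*b/5)/4


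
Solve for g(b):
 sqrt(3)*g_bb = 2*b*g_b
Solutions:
 g(b) = C1 + C2*erfi(3^(3/4)*b/3)


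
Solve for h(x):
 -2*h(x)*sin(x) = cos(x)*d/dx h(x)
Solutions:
 h(x) = C1*cos(x)^2


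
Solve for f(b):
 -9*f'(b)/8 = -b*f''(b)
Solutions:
 f(b) = C1 + C2*b^(17/8)


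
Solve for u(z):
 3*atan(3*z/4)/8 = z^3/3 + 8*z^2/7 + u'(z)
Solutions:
 u(z) = C1 - z^4/12 - 8*z^3/21 + 3*z*atan(3*z/4)/8 - log(9*z^2 + 16)/4


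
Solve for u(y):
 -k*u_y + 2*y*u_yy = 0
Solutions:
 u(y) = C1 + y^(re(k)/2 + 1)*(C2*sin(log(y)*Abs(im(k))/2) + C3*cos(log(y)*im(k)/2))


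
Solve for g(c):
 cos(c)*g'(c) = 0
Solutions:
 g(c) = C1


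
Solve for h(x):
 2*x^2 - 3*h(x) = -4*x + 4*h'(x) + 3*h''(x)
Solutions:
 h(x) = 2*x^2/3 - 4*x/9 + (C1*sin(sqrt(5)*x/3) + C2*cos(sqrt(5)*x/3))*exp(-2*x/3) - 20/27


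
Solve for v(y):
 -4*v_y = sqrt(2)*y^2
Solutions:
 v(y) = C1 - sqrt(2)*y^3/12


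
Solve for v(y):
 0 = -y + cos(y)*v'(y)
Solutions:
 v(y) = C1 + Integral(y/cos(y), y)


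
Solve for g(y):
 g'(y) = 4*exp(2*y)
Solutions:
 g(y) = C1 + 2*exp(2*y)


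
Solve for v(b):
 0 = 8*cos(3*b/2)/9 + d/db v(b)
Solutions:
 v(b) = C1 - 16*sin(3*b/2)/27


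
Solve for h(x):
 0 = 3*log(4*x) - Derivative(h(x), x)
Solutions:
 h(x) = C1 + 3*x*log(x) - 3*x + x*log(64)


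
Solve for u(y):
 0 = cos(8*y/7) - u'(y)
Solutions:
 u(y) = C1 + 7*sin(8*y/7)/8


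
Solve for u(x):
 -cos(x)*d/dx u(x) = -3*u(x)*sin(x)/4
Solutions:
 u(x) = C1/cos(x)^(3/4)


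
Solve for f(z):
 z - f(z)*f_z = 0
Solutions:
 f(z) = -sqrt(C1 + z^2)
 f(z) = sqrt(C1 + z^2)


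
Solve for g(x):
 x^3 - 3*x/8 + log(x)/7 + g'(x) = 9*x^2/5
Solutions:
 g(x) = C1 - x^4/4 + 3*x^3/5 + 3*x^2/16 - x*log(x)/7 + x/7


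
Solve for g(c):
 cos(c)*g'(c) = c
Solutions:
 g(c) = C1 + Integral(c/cos(c), c)


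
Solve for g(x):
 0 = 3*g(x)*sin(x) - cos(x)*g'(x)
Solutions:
 g(x) = C1/cos(x)^3


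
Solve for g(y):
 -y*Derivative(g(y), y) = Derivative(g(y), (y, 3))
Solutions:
 g(y) = C1 + Integral(C2*airyai(-y) + C3*airybi(-y), y)


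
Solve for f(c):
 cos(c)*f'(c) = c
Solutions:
 f(c) = C1 + Integral(c/cos(c), c)


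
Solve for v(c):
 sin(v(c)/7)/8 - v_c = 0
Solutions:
 -c/8 + 7*log(cos(v(c)/7) - 1)/2 - 7*log(cos(v(c)/7) + 1)/2 = C1


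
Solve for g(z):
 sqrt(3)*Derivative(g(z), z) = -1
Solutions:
 g(z) = C1 - sqrt(3)*z/3


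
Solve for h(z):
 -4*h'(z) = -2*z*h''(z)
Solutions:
 h(z) = C1 + C2*z^3


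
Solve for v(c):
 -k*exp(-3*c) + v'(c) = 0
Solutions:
 v(c) = C1 - k*exp(-3*c)/3


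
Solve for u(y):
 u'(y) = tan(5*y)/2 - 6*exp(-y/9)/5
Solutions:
 u(y) = C1 + log(tan(5*y)^2 + 1)/20 + 54*exp(-y/9)/5


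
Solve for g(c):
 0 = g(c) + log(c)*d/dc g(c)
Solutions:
 g(c) = C1*exp(-li(c))


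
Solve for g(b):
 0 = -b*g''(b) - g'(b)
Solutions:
 g(b) = C1 + C2*log(b)


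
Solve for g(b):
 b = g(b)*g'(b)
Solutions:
 g(b) = -sqrt(C1 + b^2)
 g(b) = sqrt(C1 + b^2)


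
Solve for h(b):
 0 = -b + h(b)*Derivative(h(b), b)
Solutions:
 h(b) = -sqrt(C1 + b^2)
 h(b) = sqrt(C1 + b^2)


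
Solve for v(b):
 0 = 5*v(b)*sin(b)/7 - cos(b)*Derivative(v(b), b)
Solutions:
 v(b) = C1/cos(b)^(5/7)


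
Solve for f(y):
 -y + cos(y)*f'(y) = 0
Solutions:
 f(y) = C1 + Integral(y/cos(y), y)


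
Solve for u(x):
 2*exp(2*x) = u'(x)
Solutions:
 u(x) = C1 + exp(2*x)


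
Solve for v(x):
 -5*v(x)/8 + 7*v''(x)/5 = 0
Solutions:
 v(x) = C1*exp(-5*sqrt(14)*x/28) + C2*exp(5*sqrt(14)*x/28)


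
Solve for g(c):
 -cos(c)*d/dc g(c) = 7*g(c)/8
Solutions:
 g(c) = C1*(sin(c) - 1)^(7/16)/(sin(c) + 1)^(7/16)


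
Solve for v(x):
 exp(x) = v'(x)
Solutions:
 v(x) = C1 + exp(x)


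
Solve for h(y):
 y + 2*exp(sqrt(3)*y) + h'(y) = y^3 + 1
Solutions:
 h(y) = C1 + y^4/4 - y^2/2 + y - 2*sqrt(3)*exp(sqrt(3)*y)/3


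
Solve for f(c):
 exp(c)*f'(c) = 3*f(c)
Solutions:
 f(c) = C1*exp(-3*exp(-c))


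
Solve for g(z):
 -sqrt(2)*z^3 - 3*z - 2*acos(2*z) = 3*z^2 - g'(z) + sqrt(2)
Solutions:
 g(z) = C1 + sqrt(2)*z^4/4 + z^3 + 3*z^2/2 + 2*z*acos(2*z) + sqrt(2)*z - sqrt(1 - 4*z^2)


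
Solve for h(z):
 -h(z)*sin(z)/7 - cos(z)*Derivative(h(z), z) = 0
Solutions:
 h(z) = C1*cos(z)^(1/7)


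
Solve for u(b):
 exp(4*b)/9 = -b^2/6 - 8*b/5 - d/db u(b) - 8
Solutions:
 u(b) = C1 - b^3/18 - 4*b^2/5 - 8*b - exp(4*b)/36


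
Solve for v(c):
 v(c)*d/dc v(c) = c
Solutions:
 v(c) = -sqrt(C1 + c^2)
 v(c) = sqrt(C1 + c^2)


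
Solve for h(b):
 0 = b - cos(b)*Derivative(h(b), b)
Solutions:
 h(b) = C1 + Integral(b/cos(b), b)


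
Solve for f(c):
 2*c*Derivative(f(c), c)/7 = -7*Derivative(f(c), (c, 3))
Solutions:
 f(c) = C1 + Integral(C2*airyai(-14^(1/3)*c/7) + C3*airybi(-14^(1/3)*c/7), c)


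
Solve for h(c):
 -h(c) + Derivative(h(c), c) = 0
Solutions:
 h(c) = C1*exp(c)


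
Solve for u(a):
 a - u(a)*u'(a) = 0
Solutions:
 u(a) = -sqrt(C1 + a^2)
 u(a) = sqrt(C1 + a^2)


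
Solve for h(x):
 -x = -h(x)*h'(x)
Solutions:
 h(x) = -sqrt(C1 + x^2)
 h(x) = sqrt(C1 + x^2)


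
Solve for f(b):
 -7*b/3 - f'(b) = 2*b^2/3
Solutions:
 f(b) = C1 - 2*b^3/9 - 7*b^2/6


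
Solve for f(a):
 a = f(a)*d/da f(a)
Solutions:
 f(a) = -sqrt(C1 + a^2)
 f(a) = sqrt(C1 + a^2)


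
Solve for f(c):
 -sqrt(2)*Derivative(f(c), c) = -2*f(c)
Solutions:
 f(c) = C1*exp(sqrt(2)*c)


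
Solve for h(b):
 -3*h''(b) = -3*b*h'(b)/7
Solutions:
 h(b) = C1 + C2*erfi(sqrt(14)*b/14)


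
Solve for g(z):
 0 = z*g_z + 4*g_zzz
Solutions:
 g(z) = C1 + Integral(C2*airyai(-2^(1/3)*z/2) + C3*airybi(-2^(1/3)*z/2), z)


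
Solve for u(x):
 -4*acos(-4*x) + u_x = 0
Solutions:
 u(x) = C1 + 4*x*acos(-4*x) + sqrt(1 - 16*x^2)


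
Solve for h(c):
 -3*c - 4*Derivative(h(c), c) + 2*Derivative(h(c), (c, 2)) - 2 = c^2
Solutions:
 h(c) = C1 + C2*exp(2*c) - c^3/12 - c^2/2 - c


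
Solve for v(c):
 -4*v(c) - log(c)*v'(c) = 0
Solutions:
 v(c) = C1*exp(-4*li(c))


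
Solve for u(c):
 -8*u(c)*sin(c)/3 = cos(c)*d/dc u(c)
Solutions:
 u(c) = C1*cos(c)^(8/3)


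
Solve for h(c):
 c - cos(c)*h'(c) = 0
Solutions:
 h(c) = C1 + Integral(c/cos(c), c)


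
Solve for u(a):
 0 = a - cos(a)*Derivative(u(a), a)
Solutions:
 u(a) = C1 + Integral(a/cos(a), a)


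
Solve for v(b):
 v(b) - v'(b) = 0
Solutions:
 v(b) = C1*exp(b)


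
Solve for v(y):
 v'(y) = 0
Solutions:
 v(y) = C1


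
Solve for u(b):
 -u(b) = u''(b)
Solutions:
 u(b) = C1*sin(b) + C2*cos(b)


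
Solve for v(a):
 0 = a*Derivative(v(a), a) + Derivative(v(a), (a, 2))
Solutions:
 v(a) = C1 + C2*erf(sqrt(2)*a/2)


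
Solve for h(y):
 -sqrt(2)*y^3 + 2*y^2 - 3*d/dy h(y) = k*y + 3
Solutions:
 h(y) = C1 - k*y^2/6 - sqrt(2)*y^4/12 + 2*y^3/9 - y


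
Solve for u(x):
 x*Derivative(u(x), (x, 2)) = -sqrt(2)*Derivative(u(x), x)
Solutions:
 u(x) = C1 + C2*x^(1 - sqrt(2))


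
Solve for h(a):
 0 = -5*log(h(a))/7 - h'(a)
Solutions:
 li(h(a)) = C1 - 5*a/7


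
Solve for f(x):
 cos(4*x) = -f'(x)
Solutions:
 f(x) = C1 - sin(4*x)/4


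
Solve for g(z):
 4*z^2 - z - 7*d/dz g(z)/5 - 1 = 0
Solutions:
 g(z) = C1 + 20*z^3/21 - 5*z^2/14 - 5*z/7


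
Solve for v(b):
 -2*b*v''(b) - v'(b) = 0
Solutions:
 v(b) = C1 + C2*sqrt(b)


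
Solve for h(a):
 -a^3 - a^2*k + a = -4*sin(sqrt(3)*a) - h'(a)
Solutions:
 h(a) = C1 + a^4/4 + a^3*k/3 - a^2/2 + 4*sqrt(3)*cos(sqrt(3)*a)/3


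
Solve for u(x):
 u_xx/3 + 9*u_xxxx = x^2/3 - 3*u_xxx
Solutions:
 u(x) = C1 + C2*x + x^4/12 - 3*x^3 + 54*x^2 + (C3*sin(sqrt(3)*x/18) + C4*cos(sqrt(3)*x/18))*exp(-x/6)


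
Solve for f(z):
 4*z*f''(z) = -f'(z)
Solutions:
 f(z) = C1 + C2*z^(3/4)


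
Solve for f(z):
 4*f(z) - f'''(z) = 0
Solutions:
 f(z) = C3*exp(2^(2/3)*z) + (C1*sin(2^(2/3)*sqrt(3)*z/2) + C2*cos(2^(2/3)*sqrt(3)*z/2))*exp(-2^(2/3)*z/2)


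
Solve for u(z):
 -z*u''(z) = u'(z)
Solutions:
 u(z) = C1 + C2*log(z)


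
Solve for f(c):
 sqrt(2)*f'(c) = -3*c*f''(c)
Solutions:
 f(c) = C1 + C2*c^(1 - sqrt(2)/3)


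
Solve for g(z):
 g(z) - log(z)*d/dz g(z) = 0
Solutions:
 g(z) = C1*exp(li(z))


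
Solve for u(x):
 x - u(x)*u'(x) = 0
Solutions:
 u(x) = -sqrt(C1 + x^2)
 u(x) = sqrt(C1 + x^2)


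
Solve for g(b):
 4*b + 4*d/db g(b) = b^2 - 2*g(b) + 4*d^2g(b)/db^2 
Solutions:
 g(b) = C1*exp(b*(1 - sqrt(3))/2) + C2*exp(b*(1 + sqrt(3))/2) + b^2/2 - 4*b + 10


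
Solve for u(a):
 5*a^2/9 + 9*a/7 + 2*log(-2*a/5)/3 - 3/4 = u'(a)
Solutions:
 u(a) = C1 + 5*a^3/27 + 9*a^2/14 + 2*a*log(-a)/3 + a*(-17 - 8*log(5) + 8*log(2))/12


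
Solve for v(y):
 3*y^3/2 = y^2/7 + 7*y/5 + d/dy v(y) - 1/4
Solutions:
 v(y) = C1 + 3*y^4/8 - y^3/21 - 7*y^2/10 + y/4


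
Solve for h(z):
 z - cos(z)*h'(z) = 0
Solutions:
 h(z) = C1 + Integral(z/cos(z), z)


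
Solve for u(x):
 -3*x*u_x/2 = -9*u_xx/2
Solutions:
 u(x) = C1 + C2*erfi(sqrt(6)*x/6)


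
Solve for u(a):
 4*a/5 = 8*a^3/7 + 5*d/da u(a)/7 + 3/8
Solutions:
 u(a) = C1 - 2*a^4/5 + 14*a^2/25 - 21*a/40


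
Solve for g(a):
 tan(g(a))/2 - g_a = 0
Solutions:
 g(a) = pi - asin(C1*exp(a/2))
 g(a) = asin(C1*exp(a/2))


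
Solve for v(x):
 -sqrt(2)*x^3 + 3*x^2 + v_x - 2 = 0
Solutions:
 v(x) = C1 + sqrt(2)*x^4/4 - x^3 + 2*x


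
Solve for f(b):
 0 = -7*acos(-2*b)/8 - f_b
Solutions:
 f(b) = C1 - 7*b*acos(-2*b)/8 - 7*sqrt(1 - 4*b^2)/16


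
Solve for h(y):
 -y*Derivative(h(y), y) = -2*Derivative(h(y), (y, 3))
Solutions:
 h(y) = C1 + Integral(C2*airyai(2^(2/3)*y/2) + C3*airybi(2^(2/3)*y/2), y)


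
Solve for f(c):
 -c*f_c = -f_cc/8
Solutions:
 f(c) = C1 + C2*erfi(2*c)


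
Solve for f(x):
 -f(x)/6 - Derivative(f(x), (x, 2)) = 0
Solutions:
 f(x) = C1*sin(sqrt(6)*x/6) + C2*cos(sqrt(6)*x/6)


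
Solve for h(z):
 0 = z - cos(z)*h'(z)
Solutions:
 h(z) = C1 + Integral(z/cos(z), z)


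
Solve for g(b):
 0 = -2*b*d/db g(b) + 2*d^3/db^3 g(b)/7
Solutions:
 g(b) = C1 + Integral(C2*airyai(7^(1/3)*b) + C3*airybi(7^(1/3)*b), b)


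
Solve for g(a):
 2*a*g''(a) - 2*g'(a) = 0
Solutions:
 g(a) = C1 + C2*a^2


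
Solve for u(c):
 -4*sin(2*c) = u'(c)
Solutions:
 u(c) = C1 + 2*cos(2*c)


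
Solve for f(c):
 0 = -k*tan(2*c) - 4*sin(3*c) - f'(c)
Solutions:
 f(c) = C1 + k*log(cos(2*c))/2 + 4*cos(3*c)/3


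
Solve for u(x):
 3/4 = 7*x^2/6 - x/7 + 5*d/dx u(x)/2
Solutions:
 u(x) = C1 - 7*x^3/45 + x^2/35 + 3*x/10


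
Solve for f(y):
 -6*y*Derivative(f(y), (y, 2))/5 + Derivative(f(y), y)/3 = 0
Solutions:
 f(y) = C1 + C2*y^(23/18)


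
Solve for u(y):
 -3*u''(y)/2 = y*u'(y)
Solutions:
 u(y) = C1 + C2*erf(sqrt(3)*y/3)


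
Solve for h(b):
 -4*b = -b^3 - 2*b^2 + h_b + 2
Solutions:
 h(b) = C1 + b^4/4 + 2*b^3/3 - 2*b^2 - 2*b


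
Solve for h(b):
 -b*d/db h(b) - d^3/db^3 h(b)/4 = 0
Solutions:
 h(b) = C1 + Integral(C2*airyai(-2^(2/3)*b) + C3*airybi(-2^(2/3)*b), b)


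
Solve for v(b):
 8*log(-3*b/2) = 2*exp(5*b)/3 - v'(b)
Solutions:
 v(b) = C1 - 8*b*log(-b) + 8*b*(-log(3) + log(2) + 1) + 2*exp(5*b)/15


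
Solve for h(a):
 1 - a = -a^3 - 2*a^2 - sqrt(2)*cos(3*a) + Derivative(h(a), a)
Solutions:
 h(a) = C1 + a^4/4 + 2*a^3/3 - a^2/2 + a + sqrt(2)*sin(3*a)/3


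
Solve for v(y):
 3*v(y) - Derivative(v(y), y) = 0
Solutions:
 v(y) = C1*exp(3*y)


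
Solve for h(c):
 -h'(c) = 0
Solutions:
 h(c) = C1


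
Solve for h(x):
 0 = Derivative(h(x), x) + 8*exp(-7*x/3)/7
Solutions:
 h(x) = C1 + 24*exp(-7*x/3)/49


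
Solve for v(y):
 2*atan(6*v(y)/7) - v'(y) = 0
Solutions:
 Integral(1/atan(6*_y/7), (_y, v(y))) = C1 + 2*y


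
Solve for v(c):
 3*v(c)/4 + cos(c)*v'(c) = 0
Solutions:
 v(c) = C1*(sin(c) - 1)^(3/8)/(sin(c) + 1)^(3/8)


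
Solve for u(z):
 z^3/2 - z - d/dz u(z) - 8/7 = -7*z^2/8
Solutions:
 u(z) = C1 + z^4/8 + 7*z^3/24 - z^2/2 - 8*z/7


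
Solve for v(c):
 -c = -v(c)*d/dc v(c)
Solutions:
 v(c) = -sqrt(C1 + c^2)
 v(c) = sqrt(C1 + c^2)


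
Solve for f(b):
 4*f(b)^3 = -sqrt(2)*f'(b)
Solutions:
 f(b) = -sqrt(2)*sqrt(-1/(C1 - 2*sqrt(2)*b))/2
 f(b) = sqrt(2)*sqrt(-1/(C1 - 2*sqrt(2)*b))/2


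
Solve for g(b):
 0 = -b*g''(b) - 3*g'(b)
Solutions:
 g(b) = C1 + C2/b^2


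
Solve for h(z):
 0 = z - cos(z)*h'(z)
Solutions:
 h(z) = C1 + Integral(z/cos(z), z)


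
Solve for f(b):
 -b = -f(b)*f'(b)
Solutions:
 f(b) = -sqrt(C1 + b^2)
 f(b) = sqrt(C1 + b^2)


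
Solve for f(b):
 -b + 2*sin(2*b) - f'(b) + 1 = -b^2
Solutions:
 f(b) = C1 + b^3/3 - b^2/2 + b - cos(2*b)


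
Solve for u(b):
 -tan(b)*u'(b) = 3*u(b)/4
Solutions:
 u(b) = C1/sin(b)^(3/4)


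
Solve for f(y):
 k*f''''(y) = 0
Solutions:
 f(y) = C1 + C2*y + C3*y^2 + C4*y^3


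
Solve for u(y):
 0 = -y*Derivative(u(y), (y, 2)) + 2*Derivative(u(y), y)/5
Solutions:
 u(y) = C1 + C2*y^(7/5)


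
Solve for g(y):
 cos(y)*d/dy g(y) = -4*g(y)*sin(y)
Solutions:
 g(y) = C1*cos(y)^4


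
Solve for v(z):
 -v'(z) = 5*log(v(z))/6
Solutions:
 li(v(z)) = C1 - 5*z/6


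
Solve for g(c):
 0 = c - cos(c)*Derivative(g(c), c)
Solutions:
 g(c) = C1 + Integral(c/cos(c), c)


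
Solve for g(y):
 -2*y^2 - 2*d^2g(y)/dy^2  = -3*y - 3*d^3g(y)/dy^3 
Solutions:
 g(y) = C1 + C2*y + C3*exp(2*y/3) - y^4/12 - y^3/4 - 9*y^2/8


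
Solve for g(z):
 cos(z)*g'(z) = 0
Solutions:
 g(z) = C1


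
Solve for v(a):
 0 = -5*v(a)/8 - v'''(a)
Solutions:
 v(a) = C3*exp(-5^(1/3)*a/2) + (C1*sin(sqrt(3)*5^(1/3)*a/4) + C2*cos(sqrt(3)*5^(1/3)*a/4))*exp(5^(1/3)*a/4)


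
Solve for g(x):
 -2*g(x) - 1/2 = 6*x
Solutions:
 g(x) = -3*x - 1/4


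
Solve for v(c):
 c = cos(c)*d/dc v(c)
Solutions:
 v(c) = C1 + Integral(c/cos(c), c)


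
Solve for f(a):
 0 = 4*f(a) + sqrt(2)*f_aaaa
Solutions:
 f(a) = (C1*sin(2^(7/8)*a/2) + C2*cos(2^(7/8)*a/2))*exp(-2^(7/8)*a/2) + (C3*sin(2^(7/8)*a/2) + C4*cos(2^(7/8)*a/2))*exp(2^(7/8)*a/2)


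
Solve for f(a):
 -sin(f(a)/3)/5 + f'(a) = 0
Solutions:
 -a/5 + 3*log(cos(f(a)/3) - 1)/2 - 3*log(cos(f(a)/3) + 1)/2 = C1


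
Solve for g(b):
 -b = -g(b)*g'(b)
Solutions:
 g(b) = -sqrt(C1 + b^2)
 g(b) = sqrt(C1 + b^2)


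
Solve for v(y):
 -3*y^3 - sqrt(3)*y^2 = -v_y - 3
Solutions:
 v(y) = C1 + 3*y^4/4 + sqrt(3)*y^3/3 - 3*y


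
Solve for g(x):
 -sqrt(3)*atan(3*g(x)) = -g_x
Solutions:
 Integral(1/atan(3*_y), (_y, g(x))) = C1 + sqrt(3)*x


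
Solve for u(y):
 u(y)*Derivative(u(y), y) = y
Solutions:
 u(y) = -sqrt(C1 + y^2)
 u(y) = sqrt(C1 + y^2)


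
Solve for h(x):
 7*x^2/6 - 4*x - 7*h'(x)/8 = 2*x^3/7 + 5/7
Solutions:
 h(x) = C1 - 4*x^4/49 + 4*x^3/9 - 16*x^2/7 - 40*x/49


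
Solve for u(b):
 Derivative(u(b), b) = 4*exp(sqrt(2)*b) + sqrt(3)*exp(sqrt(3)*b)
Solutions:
 u(b) = C1 + 2*sqrt(2)*exp(sqrt(2)*b) + exp(sqrt(3)*b)


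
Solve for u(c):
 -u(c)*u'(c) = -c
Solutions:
 u(c) = -sqrt(C1 + c^2)
 u(c) = sqrt(C1 + c^2)


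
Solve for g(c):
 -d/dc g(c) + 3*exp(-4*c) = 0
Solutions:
 g(c) = C1 - 3*exp(-4*c)/4


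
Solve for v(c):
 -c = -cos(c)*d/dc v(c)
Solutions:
 v(c) = C1 + Integral(c/cos(c), c)


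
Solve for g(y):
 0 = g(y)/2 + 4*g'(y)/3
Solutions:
 g(y) = C1*exp(-3*y/8)


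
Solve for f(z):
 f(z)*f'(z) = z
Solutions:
 f(z) = -sqrt(C1 + z^2)
 f(z) = sqrt(C1 + z^2)


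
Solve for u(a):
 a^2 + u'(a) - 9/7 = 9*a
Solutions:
 u(a) = C1 - a^3/3 + 9*a^2/2 + 9*a/7


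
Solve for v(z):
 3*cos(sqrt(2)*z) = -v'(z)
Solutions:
 v(z) = C1 - 3*sqrt(2)*sin(sqrt(2)*z)/2


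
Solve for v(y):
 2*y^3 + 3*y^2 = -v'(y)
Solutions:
 v(y) = C1 - y^4/2 - y^3


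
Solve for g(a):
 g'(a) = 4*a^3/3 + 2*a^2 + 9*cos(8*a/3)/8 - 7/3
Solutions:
 g(a) = C1 + a^4/3 + 2*a^3/3 - 7*a/3 + 27*sin(8*a/3)/64


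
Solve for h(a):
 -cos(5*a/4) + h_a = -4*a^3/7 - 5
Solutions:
 h(a) = C1 - a^4/7 - 5*a + 4*sin(5*a/4)/5


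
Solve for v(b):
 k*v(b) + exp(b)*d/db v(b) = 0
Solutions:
 v(b) = C1*exp(k*exp(-b))


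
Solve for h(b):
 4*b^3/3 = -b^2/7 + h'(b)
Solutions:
 h(b) = C1 + b^4/3 + b^3/21


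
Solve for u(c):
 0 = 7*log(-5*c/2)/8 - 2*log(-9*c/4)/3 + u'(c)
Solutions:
 u(c) = C1 - 5*c*log(-c)/24 + c*(-21*log(5) - 11*log(2) + 5 + 32*log(3))/24


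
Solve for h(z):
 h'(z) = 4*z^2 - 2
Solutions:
 h(z) = C1 + 4*z^3/3 - 2*z


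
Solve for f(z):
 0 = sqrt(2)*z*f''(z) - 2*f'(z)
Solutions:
 f(z) = C1 + C2*z^(1 + sqrt(2))


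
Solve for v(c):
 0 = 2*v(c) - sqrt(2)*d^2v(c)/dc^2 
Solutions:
 v(c) = C1*exp(-2^(1/4)*c) + C2*exp(2^(1/4)*c)


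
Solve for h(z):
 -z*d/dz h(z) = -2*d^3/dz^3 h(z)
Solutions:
 h(z) = C1 + Integral(C2*airyai(2^(2/3)*z/2) + C3*airybi(2^(2/3)*z/2), z)


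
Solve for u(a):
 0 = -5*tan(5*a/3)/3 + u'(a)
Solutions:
 u(a) = C1 - log(cos(5*a/3))


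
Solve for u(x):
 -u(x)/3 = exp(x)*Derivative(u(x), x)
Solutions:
 u(x) = C1*exp(exp(-x)/3)


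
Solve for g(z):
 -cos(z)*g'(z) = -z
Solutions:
 g(z) = C1 + Integral(z/cos(z), z)


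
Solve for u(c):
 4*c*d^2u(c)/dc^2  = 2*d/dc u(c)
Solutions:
 u(c) = C1 + C2*c^(3/2)


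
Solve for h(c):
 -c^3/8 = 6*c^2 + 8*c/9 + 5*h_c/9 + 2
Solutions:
 h(c) = C1 - 9*c^4/160 - 18*c^3/5 - 4*c^2/5 - 18*c/5


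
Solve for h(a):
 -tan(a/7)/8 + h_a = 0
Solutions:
 h(a) = C1 - 7*log(cos(a/7))/8


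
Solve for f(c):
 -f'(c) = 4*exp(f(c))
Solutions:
 f(c) = log(1/(C1 + 4*c))


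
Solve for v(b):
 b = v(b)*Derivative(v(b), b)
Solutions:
 v(b) = -sqrt(C1 + b^2)
 v(b) = sqrt(C1 + b^2)


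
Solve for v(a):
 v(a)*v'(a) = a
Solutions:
 v(a) = -sqrt(C1 + a^2)
 v(a) = sqrt(C1 + a^2)


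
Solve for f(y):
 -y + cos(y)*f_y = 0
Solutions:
 f(y) = C1 + Integral(y/cos(y), y)


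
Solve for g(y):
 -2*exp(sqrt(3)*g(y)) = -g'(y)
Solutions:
 g(y) = sqrt(3)*(2*log(-1/(C1 + 2*y)) - log(3))/6


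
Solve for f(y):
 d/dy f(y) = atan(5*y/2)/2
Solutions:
 f(y) = C1 + y*atan(5*y/2)/2 - log(25*y^2 + 4)/10


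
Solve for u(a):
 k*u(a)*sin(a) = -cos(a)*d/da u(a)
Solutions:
 u(a) = C1*exp(k*log(cos(a)))


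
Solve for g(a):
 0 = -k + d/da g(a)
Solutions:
 g(a) = C1 + a*k


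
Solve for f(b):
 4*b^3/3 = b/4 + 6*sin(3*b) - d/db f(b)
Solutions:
 f(b) = C1 - b^4/3 + b^2/8 - 2*cos(3*b)


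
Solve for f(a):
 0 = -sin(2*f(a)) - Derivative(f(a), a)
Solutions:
 f(a) = pi - acos((-C1 - exp(4*a))/(C1 - exp(4*a)))/2
 f(a) = acos((-C1 - exp(4*a))/(C1 - exp(4*a)))/2


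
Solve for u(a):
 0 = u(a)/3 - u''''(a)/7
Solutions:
 u(a) = C1*exp(-3^(3/4)*7^(1/4)*a/3) + C2*exp(3^(3/4)*7^(1/4)*a/3) + C3*sin(3^(3/4)*7^(1/4)*a/3) + C4*cos(3^(3/4)*7^(1/4)*a/3)


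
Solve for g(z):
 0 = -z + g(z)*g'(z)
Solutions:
 g(z) = -sqrt(C1 + z^2)
 g(z) = sqrt(C1 + z^2)


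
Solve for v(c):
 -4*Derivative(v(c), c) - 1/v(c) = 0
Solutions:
 v(c) = -sqrt(C1 - 2*c)/2
 v(c) = sqrt(C1 - 2*c)/2


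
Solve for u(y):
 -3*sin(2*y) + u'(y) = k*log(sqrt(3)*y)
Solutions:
 u(y) = C1 + k*y*(log(y) - 1) + k*y*log(3)/2 - 3*cos(2*y)/2


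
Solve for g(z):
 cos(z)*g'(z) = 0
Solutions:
 g(z) = C1


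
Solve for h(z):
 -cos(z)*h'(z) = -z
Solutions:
 h(z) = C1 + Integral(z/cos(z), z)


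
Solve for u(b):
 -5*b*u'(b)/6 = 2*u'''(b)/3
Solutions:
 u(b) = C1 + Integral(C2*airyai(-10^(1/3)*b/2) + C3*airybi(-10^(1/3)*b/2), b)


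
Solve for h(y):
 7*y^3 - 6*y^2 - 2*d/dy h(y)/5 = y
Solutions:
 h(y) = C1 + 35*y^4/8 - 5*y^3 - 5*y^2/4


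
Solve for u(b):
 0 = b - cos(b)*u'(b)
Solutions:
 u(b) = C1 + Integral(b/cos(b), b)


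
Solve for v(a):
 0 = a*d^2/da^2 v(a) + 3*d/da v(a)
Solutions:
 v(a) = C1 + C2/a^2


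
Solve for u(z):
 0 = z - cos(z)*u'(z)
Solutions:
 u(z) = C1 + Integral(z/cos(z), z)


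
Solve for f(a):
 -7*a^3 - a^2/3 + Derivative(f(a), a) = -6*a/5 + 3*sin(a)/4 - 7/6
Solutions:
 f(a) = C1 + 7*a^4/4 + a^3/9 - 3*a^2/5 - 7*a/6 - 3*cos(a)/4


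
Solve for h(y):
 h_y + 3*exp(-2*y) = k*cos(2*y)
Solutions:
 h(y) = C1 + k*sin(2*y)/2 + 3*exp(-2*y)/2


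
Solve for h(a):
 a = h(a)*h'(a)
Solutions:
 h(a) = -sqrt(C1 + a^2)
 h(a) = sqrt(C1 + a^2)


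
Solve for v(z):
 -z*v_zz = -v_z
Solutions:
 v(z) = C1 + C2*z^2


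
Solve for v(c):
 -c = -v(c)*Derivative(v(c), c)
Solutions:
 v(c) = -sqrt(C1 + c^2)
 v(c) = sqrt(C1 + c^2)


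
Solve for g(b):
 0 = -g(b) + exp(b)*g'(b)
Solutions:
 g(b) = C1*exp(-exp(-b))


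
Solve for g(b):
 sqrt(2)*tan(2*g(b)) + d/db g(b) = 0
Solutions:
 g(b) = -asin(C1*exp(-2*sqrt(2)*b))/2 + pi/2
 g(b) = asin(C1*exp(-2*sqrt(2)*b))/2


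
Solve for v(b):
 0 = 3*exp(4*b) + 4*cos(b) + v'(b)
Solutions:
 v(b) = C1 - 3*exp(4*b)/4 - 4*sin(b)


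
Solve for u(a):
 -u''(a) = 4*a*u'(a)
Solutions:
 u(a) = C1 + C2*erf(sqrt(2)*a)


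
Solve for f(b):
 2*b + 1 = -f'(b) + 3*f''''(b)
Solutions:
 f(b) = C1 + C4*exp(3^(2/3)*b/3) - b^2 - b + (C2*sin(3^(1/6)*b/2) + C3*cos(3^(1/6)*b/2))*exp(-3^(2/3)*b/6)


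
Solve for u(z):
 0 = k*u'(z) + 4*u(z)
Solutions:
 u(z) = C1*exp(-4*z/k)


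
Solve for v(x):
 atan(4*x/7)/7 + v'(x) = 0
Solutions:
 v(x) = C1 - x*atan(4*x/7)/7 + log(16*x^2 + 49)/8


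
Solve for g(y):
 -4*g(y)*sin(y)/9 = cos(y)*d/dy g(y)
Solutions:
 g(y) = C1*cos(y)^(4/9)


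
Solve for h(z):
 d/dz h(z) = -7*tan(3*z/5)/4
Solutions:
 h(z) = C1 + 35*log(cos(3*z/5))/12


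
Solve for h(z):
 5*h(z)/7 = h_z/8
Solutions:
 h(z) = C1*exp(40*z/7)


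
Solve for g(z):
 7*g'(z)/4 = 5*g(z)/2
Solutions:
 g(z) = C1*exp(10*z/7)


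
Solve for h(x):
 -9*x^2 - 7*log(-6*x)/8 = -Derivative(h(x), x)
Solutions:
 h(x) = C1 + 3*x^3 + 7*x*log(-x)/8 + 7*x*(-1 + log(6))/8


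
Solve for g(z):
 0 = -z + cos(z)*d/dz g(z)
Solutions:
 g(z) = C1 + Integral(z/cos(z), z)


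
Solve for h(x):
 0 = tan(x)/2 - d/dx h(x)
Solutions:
 h(x) = C1 - log(cos(x))/2


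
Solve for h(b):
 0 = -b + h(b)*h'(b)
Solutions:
 h(b) = -sqrt(C1 + b^2)
 h(b) = sqrt(C1 + b^2)


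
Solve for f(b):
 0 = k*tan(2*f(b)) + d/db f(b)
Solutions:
 f(b) = -asin(C1*exp(-2*b*k))/2 + pi/2
 f(b) = asin(C1*exp(-2*b*k))/2


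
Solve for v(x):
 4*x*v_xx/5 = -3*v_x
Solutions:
 v(x) = C1 + C2/x^(11/4)


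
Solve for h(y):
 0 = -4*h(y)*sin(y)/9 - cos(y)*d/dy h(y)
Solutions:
 h(y) = C1*cos(y)^(4/9)


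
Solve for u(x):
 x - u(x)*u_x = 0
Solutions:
 u(x) = -sqrt(C1 + x^2)
 u(x) = sqrt(C1 + x^2)


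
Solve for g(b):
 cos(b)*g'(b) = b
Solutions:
 g(b) = C1 + Integral(b/cos(b), b)


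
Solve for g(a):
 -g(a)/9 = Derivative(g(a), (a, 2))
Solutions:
 g(a) = C1*sin(a/3) + C2*cos(a/3)


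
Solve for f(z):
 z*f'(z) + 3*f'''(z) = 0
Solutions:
 f(z) = C1 + Integral(C2*airyai(-3^(2/3)*z/3) + C3*airybi(-3^(2/3)*z/3), z)


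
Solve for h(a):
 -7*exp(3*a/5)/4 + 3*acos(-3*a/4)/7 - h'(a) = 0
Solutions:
 h(a) = C1 + 3*a*acos(-3*a/4)/7 + sqrt(16 - 9*a^2)/7 - 35*exp(3*a/5)/12


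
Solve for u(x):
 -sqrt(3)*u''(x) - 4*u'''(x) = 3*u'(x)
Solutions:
 u(x) = C1 + (C2*sin(3*sqrt(5)*x/8) + C3*cos(3*sqrt(5)*x/8))*exp(-sqrt(3)*x/8)


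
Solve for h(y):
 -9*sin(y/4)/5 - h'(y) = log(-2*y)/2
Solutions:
 h(y) = C1 - y*log(-y)/2 - y*log(2)/2 + y/2 + 36*cos(y/4)/5


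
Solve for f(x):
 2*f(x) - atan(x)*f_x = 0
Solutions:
 f(x) = C1*exp(2*Integral(1/atan(x), x))


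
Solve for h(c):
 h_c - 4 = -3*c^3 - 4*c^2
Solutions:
 h(c) = C1 - 3*c^4/4 - 4*c^3/3 + 4*c


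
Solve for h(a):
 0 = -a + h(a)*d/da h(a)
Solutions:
 h(a) = -sqrt(C1 + a^2)
 h(a) = sqrt(C1 + a^2)


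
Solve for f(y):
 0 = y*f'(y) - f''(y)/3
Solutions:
 f(y) = C1 + C2*erfi(sqrt(6)*y/2)


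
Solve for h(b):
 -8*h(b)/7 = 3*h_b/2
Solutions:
 h(b) = C1*exp(-16*b/21)


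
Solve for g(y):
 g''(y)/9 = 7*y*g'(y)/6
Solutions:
 g(y) = C1 + C2*erfi(sqrt(21)*y/2)


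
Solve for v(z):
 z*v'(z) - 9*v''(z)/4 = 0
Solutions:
 v(z) = C1 + C2*erfi(sqrt(2)*z/3)


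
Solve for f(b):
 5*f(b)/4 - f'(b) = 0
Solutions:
 f(b) = C1*exp(5*b/4)


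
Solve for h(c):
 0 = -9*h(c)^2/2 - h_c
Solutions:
 h(c) = 2/(C1 + 9*c)


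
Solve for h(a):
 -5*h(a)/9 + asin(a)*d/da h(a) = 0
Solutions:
 h(a) = C1*exp(5*Integral(1/asin(a), a)/9)


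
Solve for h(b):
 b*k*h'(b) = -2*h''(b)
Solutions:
 h(b) = Piecewise((-sqrt(pi)*C1*erf(b*sqrt(k)/2)/sqrt(k) - C2, (k > 0) | (k < 0)), (-C1*b - C2, True))


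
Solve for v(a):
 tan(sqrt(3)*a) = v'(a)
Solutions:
 v(a) = C1 - sqrt(3)*log(cos(sqrt(3)*a))/3


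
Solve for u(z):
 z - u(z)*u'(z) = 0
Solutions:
 u(z) = -sqrt(C1 + z^2)
 u(z) = sqrt(C1 + z^2)


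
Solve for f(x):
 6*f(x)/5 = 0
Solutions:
 f(x) = 0


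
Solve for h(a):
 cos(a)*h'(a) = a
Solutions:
 h(a) = C1 + Integral(a/cos(a), a)


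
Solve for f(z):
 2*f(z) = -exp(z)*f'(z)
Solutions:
 f(z) = C1*exp(2*exp(-z))


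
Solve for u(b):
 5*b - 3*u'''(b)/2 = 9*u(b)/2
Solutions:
 u(b) = C3*exp(-3^(1/3)*b) + 10*b/9 + (C1*sin(3^(5/6)*b/2) + C2*cos(3^(5/6)*b/2))*exp(3^(1/3)*b/2)


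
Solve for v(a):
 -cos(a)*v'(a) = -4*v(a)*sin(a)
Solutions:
 v(a) = C1/cos(a)^4


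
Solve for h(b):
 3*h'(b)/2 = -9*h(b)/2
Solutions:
 h(b) = C1*exp(-3*b)


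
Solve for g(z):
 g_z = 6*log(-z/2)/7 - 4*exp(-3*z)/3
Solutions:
 g(z) = C1 + 6*z*log(-z)/7 + 6*z*(-1 - log(2))/7 + 4*exp(-3*z)/9


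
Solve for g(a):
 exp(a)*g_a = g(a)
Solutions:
 g(a) = C1*exp(-exp(-a))


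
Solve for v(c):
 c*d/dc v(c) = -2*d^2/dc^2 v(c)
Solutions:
 v(c) = C1 + C2*erf(c/2)


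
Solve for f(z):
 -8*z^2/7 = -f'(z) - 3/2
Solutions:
 f(z) = C1 + 8*z^3/21 - 3*z/2


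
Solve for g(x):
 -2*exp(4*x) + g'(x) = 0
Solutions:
 g(x) = C1 + exp(4*x)/2


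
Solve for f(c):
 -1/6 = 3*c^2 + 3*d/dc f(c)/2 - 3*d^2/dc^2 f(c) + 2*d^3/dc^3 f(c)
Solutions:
 f(c) = C1 - 2*c^3/3 - 4*c^2 - 97*c/9 + (C2*sin(sqrt(3)*c/4) + C3*cos(sqrt(3)*c/4))*exp(3*c/4)


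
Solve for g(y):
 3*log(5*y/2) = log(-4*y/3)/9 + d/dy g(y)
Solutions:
 g(y) = C1 + 26*y*log(y)/9 + y*(-26/9 - 29*log(2)/9 + log(3)/9 + 3*log(5) - I*pi/9)


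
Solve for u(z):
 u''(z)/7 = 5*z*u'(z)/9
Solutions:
 u(z) = C1 + C2*erfi(sqrt(70)*z/6)


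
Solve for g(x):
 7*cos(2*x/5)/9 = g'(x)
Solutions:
 g(x) = C1 + 35*sin(2*x/5)/18


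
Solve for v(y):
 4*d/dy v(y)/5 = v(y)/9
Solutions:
 v(y) = C1*exp(5*y/36)


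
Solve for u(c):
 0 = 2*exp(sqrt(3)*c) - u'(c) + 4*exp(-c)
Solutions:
 u(c) = C1 + 2*sqrt(3)*exp(sqrt(3)*c)/3 - 4*exp(-c)


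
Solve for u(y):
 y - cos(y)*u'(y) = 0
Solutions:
 u(y) = C1 + Integral(y/cos(y), y)


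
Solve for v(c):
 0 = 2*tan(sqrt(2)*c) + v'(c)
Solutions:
 v(c) = C1 + sqrt(2)*log(cos(sqrt(2)*c))


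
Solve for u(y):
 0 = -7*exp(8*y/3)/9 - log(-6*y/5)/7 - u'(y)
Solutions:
 u(y) = C1 - y*log(-y)/7 + y*(-log(6) + 1 + log(5))/7 - 7*exp(8*y/3)/24


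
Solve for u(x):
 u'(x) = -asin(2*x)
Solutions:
 u(x) = C1 - x*asin(2*x) - sqrt(1 - 4*x^2)/2


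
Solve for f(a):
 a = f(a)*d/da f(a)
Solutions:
 f(a) = -sqrt(C1 + a^2)
 f(a) = sqrt(C1 + a^2)


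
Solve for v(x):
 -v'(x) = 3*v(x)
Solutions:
 v(x) = C1*exp(-3*x)


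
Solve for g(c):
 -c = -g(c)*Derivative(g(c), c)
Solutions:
 g(c) = -sqrt(C1 + c^2)
 g(c) = sqrt(C1 + c^2)


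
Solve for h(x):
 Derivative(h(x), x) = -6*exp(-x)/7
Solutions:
 h(x) = C1 + 6*exp(-x)/7


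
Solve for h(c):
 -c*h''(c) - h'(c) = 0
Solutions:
 h(c) = C1 + C2*log(c)


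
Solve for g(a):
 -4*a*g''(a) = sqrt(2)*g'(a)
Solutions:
 g(a) = C1 + C2*a^(1 - sqrt(2)/4)


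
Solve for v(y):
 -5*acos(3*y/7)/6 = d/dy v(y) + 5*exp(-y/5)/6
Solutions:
 v(y) = C1 - 5*y*acos(3*y/7)/6 + 5*sqrt(49 - 9*y^2)/18 + 25*exp(-y/5)/6


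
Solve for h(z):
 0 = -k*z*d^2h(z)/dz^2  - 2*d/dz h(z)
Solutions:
 h(z) = C1 + z^(((re(k) - 2)*re(k) + im(k)^2)/(re(k)^2 + im(k)^2))*(C2*sin(2*log(z)*Abs(im(k))/(re(k)^2 + im(k)^2)) + C3*cos(2*log(z)*im(k)/(re(k)^2 + im(k)^2)))


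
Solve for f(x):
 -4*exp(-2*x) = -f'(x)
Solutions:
 f(x) = C1 - 2*exp(-2*x)


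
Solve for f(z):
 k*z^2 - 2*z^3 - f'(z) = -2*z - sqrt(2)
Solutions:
 f(z) = C1 + k*z^3/3 - z^4/2 + z^2 + sqrt(2)*z


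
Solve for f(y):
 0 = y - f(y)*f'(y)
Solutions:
 f(y) = -sqrt(C1 + y^2)
 f(y) = sqrt(C1 + y^2)


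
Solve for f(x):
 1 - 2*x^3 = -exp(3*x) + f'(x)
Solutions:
 f(x) = C1 - x^4/2 + x + exp(3*x)/3


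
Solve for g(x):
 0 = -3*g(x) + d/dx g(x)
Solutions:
 g(x) = C1*exp(3*x)


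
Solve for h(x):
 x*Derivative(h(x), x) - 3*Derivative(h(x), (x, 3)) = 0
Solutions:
 h(x) = C1 + Integral(C2*airyai(3^(2/3)*x/3) + C3*airybi(3^(2/3)*x/3), x)


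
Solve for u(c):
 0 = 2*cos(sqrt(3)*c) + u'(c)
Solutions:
 u(c) = C1 - 2*sqrt(3)*sin(sqrt(3)*c)/3


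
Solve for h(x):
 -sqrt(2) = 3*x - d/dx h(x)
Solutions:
 h(x) = C1 + 3*x^2/2 + sqrt(2)*x


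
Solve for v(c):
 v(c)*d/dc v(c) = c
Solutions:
 v(c) = -sqrt(C1 + c^2)
 v(c) = sqrt(C1 + c^2)


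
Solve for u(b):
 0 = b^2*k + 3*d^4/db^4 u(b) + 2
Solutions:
 u(b) = C1 + C2*b + C3*b^2 + C4*b^3 - b^6*k/1080 - b^4/36


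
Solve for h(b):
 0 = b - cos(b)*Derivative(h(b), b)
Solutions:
 h(b) = C1 + Integral(b/cos(b), b)


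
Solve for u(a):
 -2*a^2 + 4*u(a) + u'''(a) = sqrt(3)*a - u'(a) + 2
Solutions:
 u(a) = C1*exp(-3^(1/3)*a*(-(18 + sqrt(327))^(1/3) + 3^(1/3)/(18 + sqrt(327))^(1/3))/6)*sin(3^(1/6)*a*(3/(18 + sqrt(327))^(1/3) + 3^(2/3)*(18 + sqrt(327))^(1/3))/6) + C2*exp(-3^(1/3)*a*(-(18 + sqrt(327))^(1/3) + 3^(1/3)/(18 + sqrt(327))^(1/3))/6)*cos(3^(1/6)*a*(3/(18 + sqrt(327))^(1/3) + 3^(2/3)*(18 + sqrt(327))^(1/3))/6) + C3*exp(3^(1/3)*a*(-(18 + sqrt(327))^(1/3) + 3^(1/3)/(18 + sqrt(327))^(1/3))/3) + a^2/2 - a/4 + sqrt(3)*a/4 - sqrt(3)/16 + 9/16


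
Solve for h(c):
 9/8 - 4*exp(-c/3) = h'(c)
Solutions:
 h(c) = C1 + 9*c/8 + 12*exp(-c/3)


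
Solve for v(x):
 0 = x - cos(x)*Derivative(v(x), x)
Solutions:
 v(x) = C1 + Integral(x/cos(x), x)


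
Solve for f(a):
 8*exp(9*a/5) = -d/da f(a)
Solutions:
 f(a) = C1 - 40*exp(9*a/5)/9


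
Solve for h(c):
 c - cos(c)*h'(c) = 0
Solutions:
 h(c) = C1 + Integral(c/cos(c), c)


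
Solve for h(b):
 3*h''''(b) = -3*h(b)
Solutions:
 h(b) = (C1*sin(sqrt(2)*b/2) + C2*cos(sqrt(2)*b/2))*exp(-sqrt(2)*b/2) + (C3*sin(sqrt(2)*b/2) + C4*cos(sqrt(2)*b/2))*exp(sqrt(2)*b/2)


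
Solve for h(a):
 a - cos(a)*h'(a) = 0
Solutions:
 h(a) = C1 + Integral(a/cos(a), a)


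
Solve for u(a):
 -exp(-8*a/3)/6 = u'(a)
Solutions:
 u(a) = C1 + exp(-8*a/3)/16


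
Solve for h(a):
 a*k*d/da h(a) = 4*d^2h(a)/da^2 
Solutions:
 h(a) = Piecewise((-sqrt(2)*sqrt(pi)*C1*erf(sqrt(2)*a*sqrt(-k)/4)/sqrt(-k) - C2, (k > 0) | (k < 0)), (-C1*a - C2, True))


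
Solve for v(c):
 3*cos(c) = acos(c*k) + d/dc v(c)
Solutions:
 v(c) = C1 - Piecewise((c*acos(c*k) - sqrt(-c^2*k^2 + 1)/k, Ne(k, 0)), (pi*c/2, True)) + 3*sin(c)


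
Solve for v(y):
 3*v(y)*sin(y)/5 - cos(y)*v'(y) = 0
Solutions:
 v(y) = C1/cos(y)^(3/5)


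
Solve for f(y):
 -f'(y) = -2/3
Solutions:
 f(y) = C1 + 2*y/3


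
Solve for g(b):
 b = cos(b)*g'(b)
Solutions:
 g(b) = C1 + Integral(b/cos(b), b)


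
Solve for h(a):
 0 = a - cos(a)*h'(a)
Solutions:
 h(a) = C1 + Integral(a/cos(a), a)


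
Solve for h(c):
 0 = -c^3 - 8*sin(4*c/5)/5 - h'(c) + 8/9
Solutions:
 h(c) = C1 - c^4/4 + 8*c/9 + 2*cos(4*c/5)


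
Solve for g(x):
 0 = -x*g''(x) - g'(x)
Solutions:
 g(x) = C1 + C2*log(x)


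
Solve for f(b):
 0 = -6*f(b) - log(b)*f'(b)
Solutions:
 f(b) = C1*exp(-6*li(b))


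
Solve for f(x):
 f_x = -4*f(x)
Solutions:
 f(x) = C1*exp(-4*x)


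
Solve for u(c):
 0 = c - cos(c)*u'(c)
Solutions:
 u(c) = C1 + Integral(c/cos(c), c)


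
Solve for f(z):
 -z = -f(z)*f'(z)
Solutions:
 f(z) = -sqrt(C1 + z^2)
 f(z) = sqrt(C1 + z^2)


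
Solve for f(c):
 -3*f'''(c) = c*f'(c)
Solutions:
 f(c) = C1 + Integral(C2*airyai(-3^(2/3)*c/3) + C3*airybi(-3^(2/3)*c/3), c)


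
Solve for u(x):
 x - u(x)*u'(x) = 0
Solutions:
 u(x) = -sqrt(C1 + x^2)
 u(x) = sqrt(C1 + x^2)


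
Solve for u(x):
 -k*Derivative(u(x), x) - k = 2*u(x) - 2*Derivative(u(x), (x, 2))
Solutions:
 u(x) = C1*exp(x*(k - sqrt(k^2 + 16))/4) + C2*exp(x*(k + sqrt(k^2 + 16))/4) - k/2


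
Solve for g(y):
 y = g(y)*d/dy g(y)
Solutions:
 g(y) = -sqrt(C1 + y^2)
 g(y) = sqrt(C1 + y^2)


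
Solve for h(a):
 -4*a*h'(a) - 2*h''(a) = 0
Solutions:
 h(a) = C1 + C2*erf(a)


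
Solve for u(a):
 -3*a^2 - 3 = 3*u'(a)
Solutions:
 u(a) = C1 - a^3/3 - a


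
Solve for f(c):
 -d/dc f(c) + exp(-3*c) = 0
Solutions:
 f(c) = C1 - exp(-3*c)/3


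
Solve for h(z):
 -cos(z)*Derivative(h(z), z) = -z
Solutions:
 h(z) = C1 + Integral(z/cos(z), z)


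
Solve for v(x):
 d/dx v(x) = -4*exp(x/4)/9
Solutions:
 v(x) = C1 - 16*exp(x/4)/9


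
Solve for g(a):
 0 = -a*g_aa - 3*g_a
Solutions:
 g(a) = C1 + C2/a^2


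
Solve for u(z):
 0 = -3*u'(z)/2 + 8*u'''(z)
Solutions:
 u(z) = C1 + C2*exp(-sqrt(3)*z/4) + C3*exp(sqrt(3)*z/4)


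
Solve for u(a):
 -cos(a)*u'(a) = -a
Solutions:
 u(a) = C1 + Integral(a/cos(a), a)


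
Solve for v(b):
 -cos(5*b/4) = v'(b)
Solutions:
 v(b) = C1 - 4*sin(5*b/4)/5


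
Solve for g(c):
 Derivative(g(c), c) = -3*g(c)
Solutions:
 g(c) = C1*exp(-3*c)


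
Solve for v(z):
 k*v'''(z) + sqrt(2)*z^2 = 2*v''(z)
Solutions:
 v(z) = C1 + C2*z + C3*exp(2*z/k) + sqrt(2)*k^2*z^2/8 + sqrt(2)*k*z^3/12 + sqrt(2)*z^4/24


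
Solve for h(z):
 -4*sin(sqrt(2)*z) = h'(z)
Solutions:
 h(z) = C1 + 2*sqrt(2)*cos(sqrt(2)*z)


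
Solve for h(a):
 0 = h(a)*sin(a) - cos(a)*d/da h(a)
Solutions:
 h(a) = C1/cos(a)


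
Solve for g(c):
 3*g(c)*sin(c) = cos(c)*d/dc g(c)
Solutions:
 g(c) = C1/cos(c)^3


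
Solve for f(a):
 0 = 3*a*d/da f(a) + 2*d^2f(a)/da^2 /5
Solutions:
 f(a) = C1 + C2*erf(sqrt(15)*a/2)


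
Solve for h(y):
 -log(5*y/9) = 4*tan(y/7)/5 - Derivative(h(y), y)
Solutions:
 h(y) = C1 + y*log(y) - 2*y*log(3) - y + y*log(5) - 28*log(cos(y/7))/5


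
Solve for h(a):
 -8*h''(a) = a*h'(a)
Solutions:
 h(a) = C1 + C2*erf(a/4)


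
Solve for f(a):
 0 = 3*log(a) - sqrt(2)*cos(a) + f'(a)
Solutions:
 f(a) = C1 - 3*a*log(a) + 3*a + sqrt(2)*sin(a)


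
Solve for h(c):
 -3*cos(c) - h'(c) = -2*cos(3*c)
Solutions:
 h(c) = C1 - 3*sin(c) + 2*sin(3*c)/3


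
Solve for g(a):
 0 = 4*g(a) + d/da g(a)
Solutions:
 g(a) = C1*exp(-4*a)


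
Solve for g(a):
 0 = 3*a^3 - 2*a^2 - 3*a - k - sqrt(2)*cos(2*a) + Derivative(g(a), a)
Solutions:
 g(a) = C1 - 3*a^4/4 + 2*a^3/3 + 3*a^2/2 + a*k + sqrt(2)*sin(2*a)/2


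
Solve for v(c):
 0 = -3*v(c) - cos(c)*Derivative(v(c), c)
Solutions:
 v(c) = C1*(sin(c) - 1)^(3/2)/(sin(c) + 1)^(3/2)


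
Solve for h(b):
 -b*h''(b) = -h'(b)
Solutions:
 h(b) = C1 + C2*b^2


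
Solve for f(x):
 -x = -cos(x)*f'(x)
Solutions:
 f(x) = C1 + Integral(x/cos(x), x)


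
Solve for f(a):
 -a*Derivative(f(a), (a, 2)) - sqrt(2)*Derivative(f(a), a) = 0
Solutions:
 f(a) = C1 + C2*a^(1 - sqrt(2))


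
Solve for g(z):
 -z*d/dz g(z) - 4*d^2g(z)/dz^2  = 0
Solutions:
 g(z) = C1 + C2*erf(sqrt(2)*z/4)


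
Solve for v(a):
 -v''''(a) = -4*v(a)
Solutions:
 v(a) = C1*exp(-sqrt(2)*a) + C2*exp(sqrt(2)*a) + C3*sin(sqrt(2)*a) + C4*cos(sqrt(2)*a)


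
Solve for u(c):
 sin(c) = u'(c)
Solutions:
 u(c) = C1 - cos(c)


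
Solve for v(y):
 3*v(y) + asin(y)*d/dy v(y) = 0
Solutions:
 v(y) = C1*exp(-3*Integral(1/asin(y), y))


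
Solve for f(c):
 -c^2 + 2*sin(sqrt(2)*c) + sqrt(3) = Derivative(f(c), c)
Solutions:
 f(c) = C1 - c^3/3 + sqrt(3)*c - sqrt(2)*cos(sqrt(2)*c)


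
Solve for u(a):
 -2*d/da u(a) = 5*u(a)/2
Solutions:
 u(a) = C1*exp(-5*a/4)


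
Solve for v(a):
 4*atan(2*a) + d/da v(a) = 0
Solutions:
 v(a) = C1 - 4*a*atan(2*a) + log(4*a^2 + 1)


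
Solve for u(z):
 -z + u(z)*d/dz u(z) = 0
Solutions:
 u(z) = -sqrt(C1 + z^2)
 u(z) = sqrt(C1 + z^2)


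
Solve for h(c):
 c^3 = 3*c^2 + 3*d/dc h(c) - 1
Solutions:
 h(c) = C1 + c^4/12 - c^3/3 + c/3


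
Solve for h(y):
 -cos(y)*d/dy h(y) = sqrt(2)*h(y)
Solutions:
 h(y) = C1*(sin(y) - 1)^(sqrt(2)/2)/(sin(y) + 1)^(sqrt(2)/2)


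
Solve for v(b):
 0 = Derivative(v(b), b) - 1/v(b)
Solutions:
 v(b) = -sqrt(C1 + 2*b)
 v(b) = sqrt(C1 + 2*b)


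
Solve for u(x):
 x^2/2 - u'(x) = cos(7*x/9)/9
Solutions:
 u(x) = C1 + x^3/6 - sin(7*x/9)/7


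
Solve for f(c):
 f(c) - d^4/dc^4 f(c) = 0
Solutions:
 f(c) = C1*exp(-c) + C2*exp(c) + C3*sin(c) + C4*cos(c)


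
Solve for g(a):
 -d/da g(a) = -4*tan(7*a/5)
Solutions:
 g(a) = C1 - 20*log(cos(7*a/5))/7


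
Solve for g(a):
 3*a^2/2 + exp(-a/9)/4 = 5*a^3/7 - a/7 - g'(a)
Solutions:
 g(a) = C1 + 5*a^4/28 - a^3/2 - a^2/14 + 9*exp(-a/9)/4


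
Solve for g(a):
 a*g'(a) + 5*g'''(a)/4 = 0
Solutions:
 g(a) = C1 + Integral(C2*airyai(-10^(2/3)*a/5) + C3*airybi(-10^(2/3)*a/5), a)


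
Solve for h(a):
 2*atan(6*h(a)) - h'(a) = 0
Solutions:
 Integral(1/atan(6*_y), (_y, h(a))) = C1 + 2*a


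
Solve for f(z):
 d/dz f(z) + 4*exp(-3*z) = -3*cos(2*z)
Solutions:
 f(z) = C1 - 3*sin(2*z)/2 + 4*exp(-3*z)/3


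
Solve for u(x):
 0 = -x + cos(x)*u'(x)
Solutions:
 u(x) = C1 + Integral(x/cos(x), x)


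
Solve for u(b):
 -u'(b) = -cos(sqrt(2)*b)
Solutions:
 u(b) = C1 + sqrt(2)*sin(sqrt(2)*b)/2
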